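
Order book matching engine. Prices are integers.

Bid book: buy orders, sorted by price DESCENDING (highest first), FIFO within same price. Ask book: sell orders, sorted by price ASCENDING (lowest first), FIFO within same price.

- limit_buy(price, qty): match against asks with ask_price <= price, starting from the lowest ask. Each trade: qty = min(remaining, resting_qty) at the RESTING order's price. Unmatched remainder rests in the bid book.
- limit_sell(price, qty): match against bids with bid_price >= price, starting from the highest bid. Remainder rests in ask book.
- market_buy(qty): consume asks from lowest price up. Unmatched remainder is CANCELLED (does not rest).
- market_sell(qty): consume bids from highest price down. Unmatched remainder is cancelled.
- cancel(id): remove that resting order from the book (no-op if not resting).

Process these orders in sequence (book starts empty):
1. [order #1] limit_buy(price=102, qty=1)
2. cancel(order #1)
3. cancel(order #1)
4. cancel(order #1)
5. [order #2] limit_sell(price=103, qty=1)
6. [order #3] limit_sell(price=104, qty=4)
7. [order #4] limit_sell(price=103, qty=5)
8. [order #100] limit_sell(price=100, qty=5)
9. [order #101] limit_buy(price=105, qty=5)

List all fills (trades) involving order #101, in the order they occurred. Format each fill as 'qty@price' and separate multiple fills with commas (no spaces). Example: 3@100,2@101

Answer: 5@100

Derivation:
After op 1 [order #1] limit_buy(price=102, qty=1): fills=none; bids=[#1:1@102] asks=[-]
After op 2 cancel(order #1): fills=none; bids=[-] asks=[-]
After op 3 cancel(order #1): fills=none; bids=[-] asks=[-]
After op 4 cancel(order #1): fills=none; bids=[-] asks=[-]
After op 5 [order #2] limit_sell(price=103, qty=1): fills=none; bids=[-] asks=[#2:1@103]
After op 6 [order #3] limit_sell(price=104, qty=4): fills=none; bids=[-] asks=[#2:1@103 #3:4@104]
After op 7 [order #4] limit_sell(price=103, qty=5): fills=none; bids=[-] asks=[#2:1@103 #4:5@103 #3:4@104]
After op 8 [order #100] limit_sell(price=100, qty=5): fills=none; bids=[-] asks=[#100:5@100 #2:1@103 #4:5@103 #3:4@104]
After op 9 [order #101] limit_buy(price=105, qty=5): fills=#101x#100:5@100; bids=[-] asks=[#2:1@103 #4:5@103 #3:4@104]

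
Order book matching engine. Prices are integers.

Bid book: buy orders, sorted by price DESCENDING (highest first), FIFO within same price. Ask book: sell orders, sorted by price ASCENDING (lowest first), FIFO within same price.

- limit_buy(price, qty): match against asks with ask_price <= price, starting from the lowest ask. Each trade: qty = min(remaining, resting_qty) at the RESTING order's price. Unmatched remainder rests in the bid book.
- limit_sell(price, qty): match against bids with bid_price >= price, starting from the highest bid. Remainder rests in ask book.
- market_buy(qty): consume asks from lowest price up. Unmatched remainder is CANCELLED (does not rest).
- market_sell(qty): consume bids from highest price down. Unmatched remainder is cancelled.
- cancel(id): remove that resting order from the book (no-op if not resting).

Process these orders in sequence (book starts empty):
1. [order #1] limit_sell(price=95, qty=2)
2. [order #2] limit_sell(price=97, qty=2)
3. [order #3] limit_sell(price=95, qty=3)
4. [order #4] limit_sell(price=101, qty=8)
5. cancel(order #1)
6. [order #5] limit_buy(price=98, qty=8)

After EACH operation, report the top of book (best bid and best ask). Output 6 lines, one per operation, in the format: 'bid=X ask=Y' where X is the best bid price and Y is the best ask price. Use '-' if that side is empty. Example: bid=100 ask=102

After op 1 [order #1] limit_sell(price=95, qty=2): fills=none; bids=[-] asks=[#1:2@95]
After op 2 [order #2] limit_sell(price=97, qty=2): fills=none; bids=[-] asks=[#1:2@95 #2:2@97]
After op 3 [order #3] limit_sell(price=95, qty=3): fills=none; bids=[-] asks=[#1:2@95 #3:3@95 #2:2@97]
After op 4 [order #4] limit_sell(price=101, qty=8): fills=none; bids=[-] asks=[#1:2@95 #3:3@95 #2:2@97 #4:8@101]
After op 5 cancel(order #1): fills=none; bids=[-] asks=[#3:3@95 #2:2@97 #4:8@101]
After op 6 [order #5] limit_buy(price=98, qty=8): fills=#5x#3:3@95 #5x#2:2@97; bids=[#5:3@98] asks=[#4:8@101]

Answer: bid=- ask=95
bid=- ask=95
bid=- ask=95
bid=- ask=95
bid=- ask=95
bid=98 ask=101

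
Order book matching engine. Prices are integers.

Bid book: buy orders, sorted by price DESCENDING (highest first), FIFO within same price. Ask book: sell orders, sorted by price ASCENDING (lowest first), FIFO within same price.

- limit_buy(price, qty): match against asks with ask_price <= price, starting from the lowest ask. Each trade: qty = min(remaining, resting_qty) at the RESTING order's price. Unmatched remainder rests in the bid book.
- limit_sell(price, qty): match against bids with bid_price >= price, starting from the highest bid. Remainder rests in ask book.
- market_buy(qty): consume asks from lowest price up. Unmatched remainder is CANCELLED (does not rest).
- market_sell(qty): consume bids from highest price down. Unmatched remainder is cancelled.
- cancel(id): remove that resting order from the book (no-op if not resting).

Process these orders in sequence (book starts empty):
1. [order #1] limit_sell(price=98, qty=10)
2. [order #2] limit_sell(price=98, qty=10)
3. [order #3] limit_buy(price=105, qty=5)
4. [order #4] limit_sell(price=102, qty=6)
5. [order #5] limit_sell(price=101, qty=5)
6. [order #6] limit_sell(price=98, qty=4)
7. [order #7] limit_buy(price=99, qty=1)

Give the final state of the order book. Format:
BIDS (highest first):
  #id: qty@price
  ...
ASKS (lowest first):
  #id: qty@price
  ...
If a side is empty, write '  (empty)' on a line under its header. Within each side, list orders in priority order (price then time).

After op 1 [order #1] limit_sell(price=98, qty=10): fills=none; bids=[-] asks=[#1:10@98]
After op 2 [order #2] limit_sell(price=98, qty=10): fills=none; bids=[-] asks=[#1:10@98 #2:10@98]
After op 3 [order #3] limit_buy(price=105, qty=5): fills=#3x#1:5@98; bids=[-] asks=[#1:5@98 #2:10@98]
After op 4 [order #4] limit_sell(price=102, qty=6): fills=none; bids=[-] asks=[#1:5@98 #2:10@98 #4:6@102]
After op 5 [order #5] limit_sell(price=101, qty=5): fills=none; bids=[-] asks=[#1:5@98 #2:10@98 #5:5@101 #4:6@102]
After op 6 [order #6] limit_sell(price=98, qty=4): fills=none; bids=[-] asks=[#1:5@98 #2:10@98 #6:4@98 #5:5@101 #4:6@102]
After op 7 [order #7] limit_buy(price=99, qty=1): fills=#7x#1:1@98; bids=[-] asks=[#1:4@98 #2:10@98 #6:4@98 #5:5@101 #4:6@102]

Answer: BIDS (highest first):
  (empty)
ASKS (lowest first):
  #1: 4@98
  #2: 10@98
  #6: 4@98
  #5: 5@101
  #4: 6@102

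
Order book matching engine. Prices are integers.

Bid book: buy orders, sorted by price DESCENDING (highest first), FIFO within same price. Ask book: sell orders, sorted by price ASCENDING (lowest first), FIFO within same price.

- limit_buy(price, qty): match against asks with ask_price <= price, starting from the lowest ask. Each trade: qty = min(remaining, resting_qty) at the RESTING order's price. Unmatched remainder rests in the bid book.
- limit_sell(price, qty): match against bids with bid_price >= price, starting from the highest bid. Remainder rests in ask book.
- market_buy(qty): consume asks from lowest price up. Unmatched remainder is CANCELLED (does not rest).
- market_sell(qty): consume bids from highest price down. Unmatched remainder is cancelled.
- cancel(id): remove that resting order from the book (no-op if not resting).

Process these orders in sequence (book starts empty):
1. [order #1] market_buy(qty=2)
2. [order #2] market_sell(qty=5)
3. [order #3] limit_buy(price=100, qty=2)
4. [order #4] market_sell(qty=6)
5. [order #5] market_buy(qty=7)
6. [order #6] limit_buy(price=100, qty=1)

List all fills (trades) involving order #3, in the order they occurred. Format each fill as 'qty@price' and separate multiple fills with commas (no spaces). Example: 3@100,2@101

After op 1 [order #1] market_buy(qty=2): fills=none; bids=[-] asks=[-]
After op 2 [order #2] market_sell(qty=5): fills=none; bids=[-] asks=[-]
After op 3 [order #3] limit_buy(price=100, qty=2): fills=none; bids=[#3:2@100] asks=[-]
After op 4 [order #4] market_sell(qty=6): fills=#3x#4:2@100; bids=[-] asks=[-]
After op 5 [order #5] market_buy(qty=7): fills=none; bids=[-] asks=[-]
After op 6 [order #6] limit_buy(price=100, qty=1): fills=none; bids=[#6:1@100] asks=[-]

Answer: 2@100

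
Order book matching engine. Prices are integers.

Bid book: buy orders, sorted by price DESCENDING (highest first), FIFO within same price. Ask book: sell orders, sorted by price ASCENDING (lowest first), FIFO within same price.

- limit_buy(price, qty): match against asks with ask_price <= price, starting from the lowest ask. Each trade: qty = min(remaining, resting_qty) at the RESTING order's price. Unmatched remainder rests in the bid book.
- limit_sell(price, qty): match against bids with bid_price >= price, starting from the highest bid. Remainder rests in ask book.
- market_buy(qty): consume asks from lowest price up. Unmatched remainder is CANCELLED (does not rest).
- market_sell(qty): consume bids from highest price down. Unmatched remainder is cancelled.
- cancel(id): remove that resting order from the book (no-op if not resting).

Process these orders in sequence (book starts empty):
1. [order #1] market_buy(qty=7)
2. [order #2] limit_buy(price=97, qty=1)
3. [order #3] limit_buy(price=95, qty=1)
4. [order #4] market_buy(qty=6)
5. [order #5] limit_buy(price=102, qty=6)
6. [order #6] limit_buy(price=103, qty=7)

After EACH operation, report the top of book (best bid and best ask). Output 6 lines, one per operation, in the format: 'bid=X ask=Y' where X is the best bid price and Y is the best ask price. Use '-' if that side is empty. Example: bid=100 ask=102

Answer: bid=- ask=-
bid=97 ask=-
bid=97 ask=-
bid=97 ask=-
bid=102 ask=-
bid=103 ask=-

Derivation:
After op 1 [order #1] market_buy(qty=7): fills=none; bids=[-] asks=[-]
After op 2 [order #2] limit_buy(price=97, qty=1): fills=none; bids=[#2:1@97] asks=[-]
After op 3 [order #3] limit_buy(price=95, qty=1): fills=none; bids=[#2:1@97 #3:1@95] asks=[-]
After op 4 [order #4] market_buy(qty=6): fills=none; bids=[#2:1@97 #3:1@95] asks=[-]
After op 5 [order #5] limit_buy(price=102, qty=6): fills=none; bids=[#5:6@102 #2:1@97 #3:1@95] asks=[-]
After op 6 [order #6] limit_buy(price=103, qty=7): fills=none; bids=[#6:7@103 #5:6@102 #2:1@97 #3:1@95] asks=[-]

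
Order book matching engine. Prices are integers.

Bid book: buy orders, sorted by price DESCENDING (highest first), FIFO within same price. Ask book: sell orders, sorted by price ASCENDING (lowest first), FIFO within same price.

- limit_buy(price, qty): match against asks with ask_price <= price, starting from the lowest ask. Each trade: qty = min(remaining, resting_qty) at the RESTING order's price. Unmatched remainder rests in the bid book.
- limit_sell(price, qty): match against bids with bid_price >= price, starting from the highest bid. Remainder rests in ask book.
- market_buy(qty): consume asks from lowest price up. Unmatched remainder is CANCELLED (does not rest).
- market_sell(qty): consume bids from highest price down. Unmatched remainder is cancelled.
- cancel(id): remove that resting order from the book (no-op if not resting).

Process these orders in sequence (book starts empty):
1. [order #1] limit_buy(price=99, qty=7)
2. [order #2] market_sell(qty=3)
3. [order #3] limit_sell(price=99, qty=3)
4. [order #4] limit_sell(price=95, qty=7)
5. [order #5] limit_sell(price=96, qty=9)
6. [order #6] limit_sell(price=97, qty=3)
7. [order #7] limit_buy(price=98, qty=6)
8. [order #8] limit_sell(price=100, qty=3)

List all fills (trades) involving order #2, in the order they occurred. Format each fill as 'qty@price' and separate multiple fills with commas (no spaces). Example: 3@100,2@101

After op 1 [order #1] limit_buy(price=99, qty=7): fills=none; bids=[#1:7@99] asks=[-]
After op 2 [order #2] market_sell(qty=3): fills=#1x#2:3@99; bids=[#1:4@99] asks=[-]
After op 3 [order #3] limit_sell(price=99, qty=3): fills=#1x#3:3@99; bids=[#1:1@99] asks=[-]
After op 4 [order #4] limit_sell(price=95, qty=7): fills=#1x#4:1@99; bids=[-] asks=[#4:6@95]
After op 5 [order #5] limit_sell(price=96, qty=9): fills=none; bids=[-] asks=[#4:6@95 #5:9@96]
After op 6 [order #6] limit_sell(price=97, qty=3): fills=none; bids=[-] asks=[#4:6@95 #5:9@96 #6:3@97]
After op 7 [order #7] limit_buy(price=98, qty=6): fills=#7x#4:6@95; bids=[-] asks=[#5:9@96 #6:3@97]
After op 8 [order #8] limit_sell(price=100, qty=3): fills=none; bids=[-] asks=[#5:9@96 #6:3@97 #8:3@100]

Answer: 3@99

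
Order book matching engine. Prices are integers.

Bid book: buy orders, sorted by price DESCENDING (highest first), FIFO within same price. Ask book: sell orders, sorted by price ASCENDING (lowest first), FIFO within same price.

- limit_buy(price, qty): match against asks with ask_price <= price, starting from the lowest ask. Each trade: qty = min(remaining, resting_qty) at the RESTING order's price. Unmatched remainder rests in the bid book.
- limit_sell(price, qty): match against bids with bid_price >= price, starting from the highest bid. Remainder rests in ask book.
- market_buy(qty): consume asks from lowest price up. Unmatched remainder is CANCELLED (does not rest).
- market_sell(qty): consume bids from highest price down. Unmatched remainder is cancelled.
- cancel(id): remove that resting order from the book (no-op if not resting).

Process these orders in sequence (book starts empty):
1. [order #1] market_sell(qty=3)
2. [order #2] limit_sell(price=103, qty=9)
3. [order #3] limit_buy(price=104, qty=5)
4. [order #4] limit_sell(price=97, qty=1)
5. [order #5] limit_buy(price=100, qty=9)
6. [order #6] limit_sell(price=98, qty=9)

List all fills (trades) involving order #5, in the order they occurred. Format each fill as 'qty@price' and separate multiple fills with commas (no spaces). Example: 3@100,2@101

After op 1 [order #1] market_sell(qty=3): fills=none; bids=[-] asks=[-]
After op 2 [order #2] limit_sell(price=103, qty=9): fills=none; bids=[-] asks=[#2:9@103]
After op 3 [order #3] limit_buy(price=104, qty=5): fills=#3x#2:5@103; bids=[-] asks=[#2:4@103]
After op 4 [order #4] limit_sell(price=97, qty=1): fills=none; bids=[-] asks=[#4:1@97 #2:4@103]
After op 5 [order #5] limit_buy(price=100, qty=9): fills=#5x#4:1@97; bids=[#5:8@100] asks=[#2:4@103]
After op 6 [order #6] limit_sell(price=98, qty=9): fills=#5x#6:8@100; bids=[-] asks=[#6:1@98 #2:4@103]

Answer: 1@97,8@100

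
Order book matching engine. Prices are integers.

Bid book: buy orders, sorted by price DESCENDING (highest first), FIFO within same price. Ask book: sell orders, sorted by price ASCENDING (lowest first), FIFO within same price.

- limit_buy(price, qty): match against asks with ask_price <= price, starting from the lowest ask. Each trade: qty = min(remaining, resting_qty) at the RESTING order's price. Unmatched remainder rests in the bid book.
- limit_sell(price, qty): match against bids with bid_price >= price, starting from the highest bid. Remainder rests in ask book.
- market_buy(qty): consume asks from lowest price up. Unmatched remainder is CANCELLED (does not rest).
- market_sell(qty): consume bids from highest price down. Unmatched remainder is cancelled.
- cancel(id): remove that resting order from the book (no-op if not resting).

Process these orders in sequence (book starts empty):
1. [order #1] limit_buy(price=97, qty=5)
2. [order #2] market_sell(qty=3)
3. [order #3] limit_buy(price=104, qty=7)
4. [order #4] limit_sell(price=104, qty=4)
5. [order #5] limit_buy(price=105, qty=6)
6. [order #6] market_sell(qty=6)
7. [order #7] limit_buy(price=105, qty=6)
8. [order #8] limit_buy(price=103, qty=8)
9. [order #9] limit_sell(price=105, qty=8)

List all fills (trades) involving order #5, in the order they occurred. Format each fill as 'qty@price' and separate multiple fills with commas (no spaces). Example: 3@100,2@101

Answer: 6@105

Derivation:
After op 1 [order #1] limit_buy(price=97, qty=5): fills=none; bids=[#1:5@97] asks=[-]
After op 2 [order #2] market_sell(qty=3): fills=#1x#2:3@97; bids=[#1:2@97] asks=[-]
After op 3 [order #3] limit_buy(price=104, qty=7): fills=none; bids=[#3:7@104 #1:2@97] asks=[-]
After op 4 [order #4] limit_sell(price=104, qty=4): fills=#3x#4:4@104; bids=[#3:3@104 #1:2@97] asks=[-]
After op 5 [order #5] limit_buy(price=105, qty=6): fills=none; bids=[#5:6@105 #3:3@104 #1:2@97] asks=[-]
After op 6 [order #6] market_sell(qty=6): fills=#5x#6:6@105; bids=[#3:3@104 #1:2@97] asks=[-]
After op 7 [order #7] limit_buy(price=105, qty=6): fills=none; bids=[#7:6@105 #3:3@104 #1:2@97] asks=[-]
After op 8 [order #8] limit_buy(price=103, qty=8): fills=none; bids=[#7:6@105 #3:3@104 #8:8@103 #1:2@97] asks=[-]
After op 9 [order #9] limit_sell(price=105, qty=8): fills=#7x#9:6@105; bids=[#3:3@104 #8:8@103 #1:2@97] asks=[#9:2@105]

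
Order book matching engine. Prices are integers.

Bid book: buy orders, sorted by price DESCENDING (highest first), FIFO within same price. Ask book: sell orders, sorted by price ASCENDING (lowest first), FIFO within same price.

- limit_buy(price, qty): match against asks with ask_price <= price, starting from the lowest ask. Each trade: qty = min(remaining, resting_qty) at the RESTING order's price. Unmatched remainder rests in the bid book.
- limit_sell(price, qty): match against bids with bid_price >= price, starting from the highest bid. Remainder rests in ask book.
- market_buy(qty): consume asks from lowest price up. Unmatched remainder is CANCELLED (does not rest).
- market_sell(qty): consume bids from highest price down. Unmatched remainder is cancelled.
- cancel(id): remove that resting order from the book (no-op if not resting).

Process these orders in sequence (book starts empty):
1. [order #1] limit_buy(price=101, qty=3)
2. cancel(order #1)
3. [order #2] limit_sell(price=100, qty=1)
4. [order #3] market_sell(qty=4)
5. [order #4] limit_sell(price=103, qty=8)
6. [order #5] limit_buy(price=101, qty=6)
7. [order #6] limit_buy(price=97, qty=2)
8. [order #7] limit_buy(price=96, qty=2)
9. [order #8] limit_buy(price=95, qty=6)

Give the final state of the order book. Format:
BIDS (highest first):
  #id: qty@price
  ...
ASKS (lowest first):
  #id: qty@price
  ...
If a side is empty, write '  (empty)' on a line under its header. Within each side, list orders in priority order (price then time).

After op 1 [order #1] limit_buy(price=101, qty=3): fills=none; bids=[#1:3@101] asks=[-]
After op 2 cancel(order #1): fills=none; bids=[-] asks=[-]
After op 3 [order #2] limit_sell(price=100, qty=1): fills=none; bids=[-] asks=[#2:1@100]
After op 4 [order #3] market_sell(qty=4): fills=none; bids=[-] asks=[#2:1@100]
After op 5 [order #4] limit_sell(price=103, qty=8): fills=none; bids=[-] asks=[#2:1@100 #4:8@103]
After op 6 [order #5] limit_buy(price=101, qty=6): fills=#5x#2:1@100; bids=[#5:5@101] asks=[#4:8@103]
After op 7 [order #6] limit_buy(price=97, qty=2): fills=none; bids=[#5:5@101 #6:2@97] asks=[#4:8@103]
After op 8 [order #7] limit_buy(price=96, qty=2): fills=none; bids=[#5:5@101 #6:2@97 #7:2@96] asks=[#4:8@103]
After op 9 [order #8] limit_buy(price=95, qty=6): fills=none; bids=[#5:5@101 #6:2@97 #7:2@96 #8:6@95] asks=[#4:8@103]

Answer: BIDS (highest first):
  #5: 5@101
  #6: 2@97
  #7: 2@96
  #8: 6@95
ASKS (lowest first):
  #4: 8@103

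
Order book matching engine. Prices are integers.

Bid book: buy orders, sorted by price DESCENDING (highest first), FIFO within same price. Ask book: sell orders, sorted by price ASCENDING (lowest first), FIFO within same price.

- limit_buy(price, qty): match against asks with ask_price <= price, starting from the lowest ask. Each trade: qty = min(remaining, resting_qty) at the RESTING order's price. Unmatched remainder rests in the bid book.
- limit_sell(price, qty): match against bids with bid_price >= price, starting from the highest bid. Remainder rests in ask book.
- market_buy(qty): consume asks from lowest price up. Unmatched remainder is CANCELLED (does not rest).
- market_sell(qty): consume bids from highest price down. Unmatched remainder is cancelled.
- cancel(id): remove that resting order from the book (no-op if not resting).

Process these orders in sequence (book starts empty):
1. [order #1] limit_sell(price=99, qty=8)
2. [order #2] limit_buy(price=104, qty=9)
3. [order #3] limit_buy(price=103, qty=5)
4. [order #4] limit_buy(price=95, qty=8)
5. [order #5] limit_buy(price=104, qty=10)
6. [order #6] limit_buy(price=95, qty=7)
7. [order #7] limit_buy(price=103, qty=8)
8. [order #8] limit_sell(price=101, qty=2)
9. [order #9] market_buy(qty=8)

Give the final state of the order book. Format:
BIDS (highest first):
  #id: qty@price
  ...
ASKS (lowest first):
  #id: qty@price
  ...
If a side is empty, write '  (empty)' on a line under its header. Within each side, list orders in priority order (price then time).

After op 1 [order #1] limit_sell(price=99, qty=8): fills=none; bids=[-] asks=[#1:8@99]
After op 2 [order #2] limit_buy(price=104, qty=9): fills=#2x#1:8@99; bids=[#2:1@104] asks=[-]
After op 3 [order #3] limit_buy(price=103, qty=5): fills=none; bids=[#2:1@104 #3:5@103] asks=[-]
After op 4 [order #4] limit_buy(price=95, qty=8): fills=none; bids=[#2:1@104 #3:5@103 #4:8@95] asks=[-]
After op 5 [order #5] limit_buy(price=104, qty=10): fills=none; bids=[#2:1@104 #5:10@104 #3:5@103 #4:8@95] asks=[-]
After op 6 [order #6] limit_buy(price=95, qty=7): fills=none; bids=[#2:1@104 #5:10@104 #3:5@103 #4:8@95 #6:7@95] asks=[-]
After op 7 [order #7] limit_buy(price=103, qty=8): fills=none; bids=[#2:1@104 #5:10@104 #3:5@103 #7:8@103 #4:8@95 #6:7@95] asks=[-]
After op 8 [order #8] limit_sell(price=101, qty=2): fills=#2x#8:1@104 #5x#8:1@104; bids=[#5:9@104 #3:5@103 #7:8@103 #4:8@95 #6:7@95] asks=[-]
After op 9 [order #9] market_buy(qty=8): fills=none; bids=[#5:9@104 #3:5@103 #7:8@103 #4:8@95 #6:7@95] asks=[-]

Answer: BIDS (highest first):
  #5: 9@104
  #3: 5@103
  #7: 8@103
  #4: 8@95
  #6: 7@95
ASKS (lowest first):
  (empty)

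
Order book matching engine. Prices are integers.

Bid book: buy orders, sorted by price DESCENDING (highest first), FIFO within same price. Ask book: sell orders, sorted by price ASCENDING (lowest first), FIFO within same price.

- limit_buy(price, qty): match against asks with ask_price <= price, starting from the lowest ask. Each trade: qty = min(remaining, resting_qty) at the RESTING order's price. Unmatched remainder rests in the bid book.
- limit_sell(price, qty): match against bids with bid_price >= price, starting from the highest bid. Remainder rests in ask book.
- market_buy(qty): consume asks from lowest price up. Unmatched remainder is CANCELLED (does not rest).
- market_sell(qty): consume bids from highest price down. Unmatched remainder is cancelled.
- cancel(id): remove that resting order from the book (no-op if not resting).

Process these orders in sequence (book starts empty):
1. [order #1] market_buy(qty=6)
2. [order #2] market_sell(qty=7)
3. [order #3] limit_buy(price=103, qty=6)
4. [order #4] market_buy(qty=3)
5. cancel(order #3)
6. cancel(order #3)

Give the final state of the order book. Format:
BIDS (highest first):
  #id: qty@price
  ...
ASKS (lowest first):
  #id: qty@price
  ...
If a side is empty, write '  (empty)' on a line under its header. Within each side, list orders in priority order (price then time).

After op 1 [order #1] market_buy(qty=6): fills=none; bids=[-] asks=[-]
After op 2 [order #2] market_sell(qty=7): fills=none; bids=[-] asks=[-]
After op 3 [order #3] limit_buy(price=103, qty=6): fills=none; bids=[#3:6@103] asks=[-]
After op 4 [order #4] market_buy(qty=3): fills=none; bids=[#3:6@103] asks=[-]
After op 5 cancel(order #3): fills=none; bids=[-] asks=[-]
After op 6 cancel(order #3): fills=none; bids=[-] asks=[-]

Answer: BIDS (highest first):
  (empty)
ASKS (lowest first):
  (empty)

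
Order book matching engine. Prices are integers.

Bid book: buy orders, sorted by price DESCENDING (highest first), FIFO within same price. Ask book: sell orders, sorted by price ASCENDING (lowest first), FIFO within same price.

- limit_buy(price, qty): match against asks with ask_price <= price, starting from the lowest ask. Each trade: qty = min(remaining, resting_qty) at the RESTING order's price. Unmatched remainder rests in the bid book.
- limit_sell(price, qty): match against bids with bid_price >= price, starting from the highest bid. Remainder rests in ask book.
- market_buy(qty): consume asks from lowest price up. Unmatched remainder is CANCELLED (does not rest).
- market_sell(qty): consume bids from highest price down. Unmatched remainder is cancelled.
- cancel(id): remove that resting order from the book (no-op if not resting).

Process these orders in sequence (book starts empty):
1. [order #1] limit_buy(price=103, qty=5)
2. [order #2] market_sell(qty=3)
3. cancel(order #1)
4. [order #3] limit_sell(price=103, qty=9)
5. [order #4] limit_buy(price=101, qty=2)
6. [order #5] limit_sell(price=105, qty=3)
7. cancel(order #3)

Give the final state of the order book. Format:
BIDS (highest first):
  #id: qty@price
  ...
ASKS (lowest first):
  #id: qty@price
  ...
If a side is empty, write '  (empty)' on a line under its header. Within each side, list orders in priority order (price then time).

After op 1 [order #1] limit_buy(price=103, qty=5): fills=none; bids=[#1:5@103] asks=[-]
After op 2 [order #2] market_sell(qty=3): fills=#1x#2:3@103; bids=[#1:2@103] asks=[-]
After op 3 cancel(order #1): fills=none; bids=[-] asks=[-]
After op 4 [order #3] limit_sell(price=103, qty=9): fills=none; bids=[-] asks=[#3:9@103]
After op 5 [order #4] limit_buy(price=101, qty=2): fills=none; bids=[#4:2@101] asks=[#3:9@103]
After op 6 [order #5] limit_sell(price=105, qty=3): fills=none; bids=[#4:2@101] asks=[#3:9@103 #5:3@105]
After op 7 cancel(order #3): fills=none; bids=[#4:2@101] asks=[#5:3@105]

Answer: BIDS (highest first):
  #4: 2@101
ASKS (lowest first):
  #5: 3@105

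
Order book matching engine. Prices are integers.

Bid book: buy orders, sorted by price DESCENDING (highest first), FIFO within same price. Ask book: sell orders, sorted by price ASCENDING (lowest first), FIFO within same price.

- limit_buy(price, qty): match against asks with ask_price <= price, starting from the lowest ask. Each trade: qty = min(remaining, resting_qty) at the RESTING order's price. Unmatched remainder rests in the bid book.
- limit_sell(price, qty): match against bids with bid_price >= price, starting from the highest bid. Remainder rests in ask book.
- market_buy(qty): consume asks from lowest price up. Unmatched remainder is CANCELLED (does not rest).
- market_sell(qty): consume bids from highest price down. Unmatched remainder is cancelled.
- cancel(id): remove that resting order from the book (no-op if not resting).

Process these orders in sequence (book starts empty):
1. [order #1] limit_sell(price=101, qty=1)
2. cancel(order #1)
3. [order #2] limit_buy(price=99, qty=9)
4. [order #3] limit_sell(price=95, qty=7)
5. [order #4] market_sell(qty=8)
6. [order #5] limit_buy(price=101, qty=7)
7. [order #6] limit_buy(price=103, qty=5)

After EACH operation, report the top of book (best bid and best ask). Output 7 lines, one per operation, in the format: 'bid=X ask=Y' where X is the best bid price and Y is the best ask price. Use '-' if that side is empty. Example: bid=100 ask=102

Answer: bid=- ask=101
bid=- ask=-
bid=99 ask=-
bid=99 ask=-
bid=- ask=-
bid=101 ask=-
bid=103 ask=-

Derivation:
After op 1 [order #1] limit_sell(price=101, qty=1): fills=none; bids=[-] asks=[#1:1@101]
After op 2 cancel(order #1): fills=none; bids=[-] asks=[-]
After op 3 [order #2] limit_buy(price=99, qty=9): fills=none; bids=[#2:9@99] asks=[-]
After op 4 [order #3] limit_sell(price=95, qty=7): fills=#2x#3:7@99; bids=[#2:2@99] asks=[-]
After op 5 [order #4] market_sell(qty=8): fills=#2x#4:2@99; bids=[-] asks=[-]
After op 6 [order #5] limit_buy(price=101, qty=7): fills=none; bids=[#5:7@101] asks=[-]
After op 7 [order #6] limit_buy(price=103, qty=5): fills=none; bids=[#6:5@103 #5:7@101] asks=[-]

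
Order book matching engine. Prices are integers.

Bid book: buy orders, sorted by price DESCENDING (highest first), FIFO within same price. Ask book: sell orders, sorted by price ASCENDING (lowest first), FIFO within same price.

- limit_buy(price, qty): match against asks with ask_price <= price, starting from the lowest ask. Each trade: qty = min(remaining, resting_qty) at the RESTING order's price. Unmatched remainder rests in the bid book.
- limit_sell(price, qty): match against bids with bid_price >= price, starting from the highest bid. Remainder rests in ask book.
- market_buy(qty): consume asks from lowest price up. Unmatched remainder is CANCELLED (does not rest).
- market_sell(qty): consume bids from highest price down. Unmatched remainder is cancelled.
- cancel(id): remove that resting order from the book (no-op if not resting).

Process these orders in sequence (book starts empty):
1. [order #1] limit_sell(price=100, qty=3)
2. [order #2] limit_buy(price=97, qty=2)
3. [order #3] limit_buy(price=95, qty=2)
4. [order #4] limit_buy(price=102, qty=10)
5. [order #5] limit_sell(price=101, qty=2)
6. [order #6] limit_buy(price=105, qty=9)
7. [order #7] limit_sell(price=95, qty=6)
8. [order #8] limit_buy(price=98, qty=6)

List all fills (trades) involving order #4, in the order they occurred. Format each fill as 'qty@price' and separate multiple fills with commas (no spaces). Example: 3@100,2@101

Answer: 3@100,2@102

Derivation:
After op 1 [order #1] limit_sell(price=100, qty=3): fills=none; bids=[-] asks=[#1:3@100]
After op 2 [order #2] limit_buy(price=97, qty=2): fills=none; bids=[#2:2@97] asks=[#1:3@100]
After op 3 [order #3] limit_buy(price=95, qty=2): fills=none; bids=[#2:2@97 #3:2@95] asks=[#1:3@100]
After op 4 [order #4] limit_buy(price=102, qty=10): fills=#4x#1:3@100; bids=[#4:7@102 #2:2@97 #3:2@95] asks=[-]
After op 5 [order #5] limit_sell(price=101, qty=2): fills=#4x#5:2@102; bids=[#4:5@102 #2:2@97 #3:2@95] asks=[-]
After op 6 [order #6] limit_buy(price=105, qty=9): fills=none; bids=[#6:9@105 #4:5@102 #2:2@97 #3:2@95] asks=[-]
After op 7 [order #7] limit_sell(price=95, qty=6): fills=#6x#7:6@105; bids=[#6:3@105 #4:5@102 #2:2@97 #3:2@95] asks=[-]
After op 8 [order #8] limit_buy(price=98, qty=6): fills=none; bids=[#6:3@105 #4:5@102 #8:6@98 #2:2@97 #3:2@95] asks=[-]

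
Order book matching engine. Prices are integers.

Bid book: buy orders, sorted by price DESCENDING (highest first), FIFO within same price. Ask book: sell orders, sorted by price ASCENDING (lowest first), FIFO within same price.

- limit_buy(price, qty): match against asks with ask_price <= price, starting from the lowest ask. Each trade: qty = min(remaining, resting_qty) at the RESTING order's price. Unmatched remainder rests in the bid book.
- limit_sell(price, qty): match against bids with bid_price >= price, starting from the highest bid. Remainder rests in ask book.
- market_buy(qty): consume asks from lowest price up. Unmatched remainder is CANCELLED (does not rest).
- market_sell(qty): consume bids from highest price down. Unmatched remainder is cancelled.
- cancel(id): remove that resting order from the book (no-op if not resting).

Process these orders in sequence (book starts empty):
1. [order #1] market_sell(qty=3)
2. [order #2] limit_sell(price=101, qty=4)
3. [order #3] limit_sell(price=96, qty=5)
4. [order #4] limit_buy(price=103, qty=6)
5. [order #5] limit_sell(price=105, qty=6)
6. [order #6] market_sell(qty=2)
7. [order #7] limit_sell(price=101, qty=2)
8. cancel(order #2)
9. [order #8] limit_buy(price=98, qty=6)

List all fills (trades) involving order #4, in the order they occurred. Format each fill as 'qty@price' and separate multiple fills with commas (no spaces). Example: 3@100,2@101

After op 1 [order #1] market_sell(qty=3): fills=none; bids=[-] asks=[-]
After op 2 [order #2] limit_sell(price=101, qty=4): fills=none; bids=[-] asks=[#2:4@101]
After op 3 [order #3] limit_sell(price=96, qty=5): fills=none; bids=[-] asks=[#3:5@96 #2:4@101]
After op 4 [order #4] limit_buy(price=103, qty=6): fills=#4x#3:5@96 #4x#2:1@101; bids=[-] asks=[#2:3@101]
After op 5 [order #5] limit_sell(price=105, qty=6): fills=none; bids=[-] asks=[#2:3@101 #5:6@105]
After op 6 [order #6] market_sell(qty=2): fills=none; bids=[-] asks=[#2:3@101 #5:6@105]
After op 7 [order #7] limit_sell(price=101, qty=2): fills=none; bids=[-] asks=[#2:3@101 #7:2@101 #5:6@105]
After op 8 cancel(order #2): fills=none; bids=[-] asks=[#7:2@101 #5:6@105]
After op 9 [order #8] limit_buy(price=98, qty=6): fills=none; bids=[#8:6@98] asks=[#7:2@101 #5:6@105]

Answer: 5@96,1@101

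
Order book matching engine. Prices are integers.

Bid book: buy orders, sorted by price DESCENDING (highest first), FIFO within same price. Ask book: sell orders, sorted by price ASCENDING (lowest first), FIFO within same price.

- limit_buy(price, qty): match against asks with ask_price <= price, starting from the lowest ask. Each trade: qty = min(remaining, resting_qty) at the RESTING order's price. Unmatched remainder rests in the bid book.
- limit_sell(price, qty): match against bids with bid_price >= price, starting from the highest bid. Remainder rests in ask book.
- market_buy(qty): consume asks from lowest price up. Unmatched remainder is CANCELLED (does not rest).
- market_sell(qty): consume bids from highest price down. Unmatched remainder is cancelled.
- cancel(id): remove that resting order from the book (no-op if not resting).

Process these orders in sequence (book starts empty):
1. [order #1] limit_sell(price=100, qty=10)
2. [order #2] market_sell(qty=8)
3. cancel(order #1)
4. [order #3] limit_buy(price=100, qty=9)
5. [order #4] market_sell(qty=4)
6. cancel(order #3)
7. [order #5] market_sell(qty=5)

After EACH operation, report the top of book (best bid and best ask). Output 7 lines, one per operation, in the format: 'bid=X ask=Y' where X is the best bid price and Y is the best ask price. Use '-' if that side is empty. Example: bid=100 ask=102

After op 1 [order #1] limit_sell(price=100, qty=10): fills=none; bids=[-] asks=[#1:10@100]
After op 2 [order #2] market_sell(qty=8): fills=none; bids=[-] asks=[#1:10@100]
After op 3 cancel(order #1): fills=none; bids=[-] asks=[-]
After op 4 [order #3] limit_buy(price=100, qty=9): fills=none; bids=[#3:9@100] asks=[-]
After op 5 [order #4] market_sell(qty=4): fills=#3x#4:4@100; bids=[#3:5@100] asks=[-]
After op 6 cancel(order #3): fills=none; bids=[-] asks=[-]
After op 7 [order #5] market_sell(qty=5): fills=none; bids=[-] asks=[-]

Answer: bid=- ask=100
bid=- ask=100
bid=- ask=-
bid=100 ask=-
bid=100 ask=-
bid=- ask=-
bid=- ask=-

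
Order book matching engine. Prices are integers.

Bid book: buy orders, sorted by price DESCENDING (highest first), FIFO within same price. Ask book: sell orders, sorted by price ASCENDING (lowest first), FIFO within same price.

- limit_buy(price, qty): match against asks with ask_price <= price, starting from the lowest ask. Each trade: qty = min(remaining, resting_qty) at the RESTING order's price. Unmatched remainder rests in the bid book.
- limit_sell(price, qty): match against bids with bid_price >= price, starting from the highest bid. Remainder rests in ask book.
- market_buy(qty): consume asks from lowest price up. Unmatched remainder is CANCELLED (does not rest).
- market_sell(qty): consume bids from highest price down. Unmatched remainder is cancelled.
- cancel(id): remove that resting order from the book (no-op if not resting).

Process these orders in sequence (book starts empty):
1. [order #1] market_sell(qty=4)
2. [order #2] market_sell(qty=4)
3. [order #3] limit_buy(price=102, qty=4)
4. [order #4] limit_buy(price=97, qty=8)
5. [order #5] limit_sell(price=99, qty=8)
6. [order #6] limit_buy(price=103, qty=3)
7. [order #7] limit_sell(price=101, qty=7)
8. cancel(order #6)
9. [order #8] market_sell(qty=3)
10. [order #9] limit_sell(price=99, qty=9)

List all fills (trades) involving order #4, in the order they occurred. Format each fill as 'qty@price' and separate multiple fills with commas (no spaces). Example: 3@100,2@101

After op 1 [order #1] market_sell(qty=4): fills=none; bids=[-] asks=[-]
After op 2 [order #2] market_sell(qty=4): fills=none; bids=[-] asks=[-]
After op 3 [order #3] limit_buy(price=102, qty=4): fills=none; bids=[#3:4@102] asks=[-]
After op 4 [order #4] limit_buy(price=97, qty=8): fills=none; bids=[#3:4@102 #4:8@97] asks=[-]
After op 5 [order #5] limit_sell(price=99, qty=8): fills=#3x#5:4@102; bids=[#4:8@97] asks=[#5:4@99]
After op 6 [order #6] limit_buy(price=103, qty=3): fills=#6x#5:3@99; bids=[#4:8@97] asks=[#5:1@99]
After op 7 [order #7] limit_sell(price=101, qty=7): fills=none; bids=[#4:8@97] asks=[#5:1@99 #7:7@101]
After op 8 cancel(order #6): fills=none; bids=[#4:8@97] asks=[#5:1@99 #7:7@101]
After op 9 [order #8] market_sell(qty=3): fills=#4x#8:3@97; bids=[#4:5@97] asks=[#5:1@99 #7:7@101]
After op 10 [order #9] limit_sell(price=99, qty=9): fills=none; bids=[#4:5@97] asks=[#5:1@99 #9:9@99 #7:7@101]

Answer: 3@97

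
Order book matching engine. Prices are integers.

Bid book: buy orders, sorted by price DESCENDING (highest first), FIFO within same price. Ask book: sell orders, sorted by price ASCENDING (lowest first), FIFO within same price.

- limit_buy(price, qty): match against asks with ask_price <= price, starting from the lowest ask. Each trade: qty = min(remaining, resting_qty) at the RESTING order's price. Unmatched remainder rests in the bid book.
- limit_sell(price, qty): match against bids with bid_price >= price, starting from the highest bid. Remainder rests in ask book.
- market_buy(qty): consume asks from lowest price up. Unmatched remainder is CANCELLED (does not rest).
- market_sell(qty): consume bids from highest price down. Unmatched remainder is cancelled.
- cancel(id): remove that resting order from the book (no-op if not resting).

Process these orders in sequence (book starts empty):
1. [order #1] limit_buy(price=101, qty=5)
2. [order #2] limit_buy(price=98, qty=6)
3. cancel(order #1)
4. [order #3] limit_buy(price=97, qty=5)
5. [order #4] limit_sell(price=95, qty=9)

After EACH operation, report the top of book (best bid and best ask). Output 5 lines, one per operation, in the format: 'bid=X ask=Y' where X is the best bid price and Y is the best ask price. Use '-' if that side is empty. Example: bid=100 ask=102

After op 1 [order #1] limit_buy(price=101, qty=5): fills=none; bids=[#1:5@101] asks=[-]
After op 2 [order #2] limit_buy(price=98, qty=6): fills=none; bids=[#1:5@101 #2:6@98] asks=[-]
After op 3 cancel(order #1): fills=none; bids=[#2:6@98] asks=[-]
After op 4 [order #3] limit_buy(price=97, qty=5): fills=none; bids=[#2:6@98 #3:5@97] asks=[-]
After op 5 [order #4] limit_sell(price=95, qty=9): fills=#2x#4:6@98 #3x#4:3@97; bids=[#3:2@97] asks=[-]

Answer: bid=101 ask=-
bid=101 ask=-
bid=98 ask=-
bid=98 ask=-
bid=97 ask=-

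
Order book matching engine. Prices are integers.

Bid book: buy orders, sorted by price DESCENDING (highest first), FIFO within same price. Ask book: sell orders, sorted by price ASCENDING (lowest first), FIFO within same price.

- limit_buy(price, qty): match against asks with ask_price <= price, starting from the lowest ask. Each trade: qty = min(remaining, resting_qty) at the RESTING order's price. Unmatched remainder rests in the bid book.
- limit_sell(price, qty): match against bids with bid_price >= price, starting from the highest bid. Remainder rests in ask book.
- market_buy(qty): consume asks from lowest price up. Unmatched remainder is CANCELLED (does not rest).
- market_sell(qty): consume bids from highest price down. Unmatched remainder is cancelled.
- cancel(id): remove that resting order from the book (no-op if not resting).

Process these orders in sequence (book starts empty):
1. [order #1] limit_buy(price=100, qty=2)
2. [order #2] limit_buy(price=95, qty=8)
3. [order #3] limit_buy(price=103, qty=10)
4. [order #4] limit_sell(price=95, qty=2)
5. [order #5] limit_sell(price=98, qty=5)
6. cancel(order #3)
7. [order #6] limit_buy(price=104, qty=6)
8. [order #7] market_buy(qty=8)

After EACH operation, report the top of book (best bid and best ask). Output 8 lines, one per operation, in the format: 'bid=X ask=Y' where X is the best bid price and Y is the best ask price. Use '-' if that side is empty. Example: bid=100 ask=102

After op 1 [order #1] limit_buy(price=100, qty=2): fills=none; bids=[#1:2@100] asks=[-]
After op 2 [order #2] limit_buy(price=95, qty=8): fills=none; bids=[#1:2@100 #2:8@95] asks=[-]
After op 3 [order #3] limit_buy(price=103, qty=10): fills=none; bids=[#3:10@103 #1:2@100 #2:8@95] asks=[-]
After op 4 [order #4] limit_sell(price=95, qty=2): fills=#3x#4:2@103; bids=[#3:8@103 #1:2@100 #2:8@95] asks=[-]
After op 5 [order #5] limit_sell(price=98, qty=5): fills=#3x#5:5@103; bids=[#3:3@103 #1:2@100 #2:8@95] asks=[-]
After op 6 cancel(order #3): fills=none; bids=[#1:2@100 #2:8@95] asks=[-]
After op 7 [order #6] limit_buy(price=104, qty=6): fills=none; bids=[#6:6@104 #1:2@100 #2:8@95] asks=[-]
After op 8 [order #7] market_buy(qty=8): fills=none; bids=[#6:6@104 #1:2@100 #2:8@95] asks=[-]

Answer: bid=100 ask=-
bid=100 ask=-
bid=103 ask=-
bid=103 ask=-
bid=103 ask=-
bid=100 ask=-
bid=104 ask=-
bid=104 ask=-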